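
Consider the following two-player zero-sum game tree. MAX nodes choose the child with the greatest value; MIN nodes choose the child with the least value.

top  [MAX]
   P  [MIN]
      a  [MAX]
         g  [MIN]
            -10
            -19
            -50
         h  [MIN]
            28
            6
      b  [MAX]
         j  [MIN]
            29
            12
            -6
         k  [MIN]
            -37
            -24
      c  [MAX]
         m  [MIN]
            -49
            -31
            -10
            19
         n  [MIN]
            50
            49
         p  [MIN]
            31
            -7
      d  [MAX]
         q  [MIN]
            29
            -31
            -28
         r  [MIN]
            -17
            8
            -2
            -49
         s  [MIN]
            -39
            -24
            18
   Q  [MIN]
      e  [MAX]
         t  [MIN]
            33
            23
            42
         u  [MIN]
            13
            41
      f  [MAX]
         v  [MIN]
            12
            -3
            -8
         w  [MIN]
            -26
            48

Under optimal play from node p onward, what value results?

p (MIN): min(31, -7) = -7

-7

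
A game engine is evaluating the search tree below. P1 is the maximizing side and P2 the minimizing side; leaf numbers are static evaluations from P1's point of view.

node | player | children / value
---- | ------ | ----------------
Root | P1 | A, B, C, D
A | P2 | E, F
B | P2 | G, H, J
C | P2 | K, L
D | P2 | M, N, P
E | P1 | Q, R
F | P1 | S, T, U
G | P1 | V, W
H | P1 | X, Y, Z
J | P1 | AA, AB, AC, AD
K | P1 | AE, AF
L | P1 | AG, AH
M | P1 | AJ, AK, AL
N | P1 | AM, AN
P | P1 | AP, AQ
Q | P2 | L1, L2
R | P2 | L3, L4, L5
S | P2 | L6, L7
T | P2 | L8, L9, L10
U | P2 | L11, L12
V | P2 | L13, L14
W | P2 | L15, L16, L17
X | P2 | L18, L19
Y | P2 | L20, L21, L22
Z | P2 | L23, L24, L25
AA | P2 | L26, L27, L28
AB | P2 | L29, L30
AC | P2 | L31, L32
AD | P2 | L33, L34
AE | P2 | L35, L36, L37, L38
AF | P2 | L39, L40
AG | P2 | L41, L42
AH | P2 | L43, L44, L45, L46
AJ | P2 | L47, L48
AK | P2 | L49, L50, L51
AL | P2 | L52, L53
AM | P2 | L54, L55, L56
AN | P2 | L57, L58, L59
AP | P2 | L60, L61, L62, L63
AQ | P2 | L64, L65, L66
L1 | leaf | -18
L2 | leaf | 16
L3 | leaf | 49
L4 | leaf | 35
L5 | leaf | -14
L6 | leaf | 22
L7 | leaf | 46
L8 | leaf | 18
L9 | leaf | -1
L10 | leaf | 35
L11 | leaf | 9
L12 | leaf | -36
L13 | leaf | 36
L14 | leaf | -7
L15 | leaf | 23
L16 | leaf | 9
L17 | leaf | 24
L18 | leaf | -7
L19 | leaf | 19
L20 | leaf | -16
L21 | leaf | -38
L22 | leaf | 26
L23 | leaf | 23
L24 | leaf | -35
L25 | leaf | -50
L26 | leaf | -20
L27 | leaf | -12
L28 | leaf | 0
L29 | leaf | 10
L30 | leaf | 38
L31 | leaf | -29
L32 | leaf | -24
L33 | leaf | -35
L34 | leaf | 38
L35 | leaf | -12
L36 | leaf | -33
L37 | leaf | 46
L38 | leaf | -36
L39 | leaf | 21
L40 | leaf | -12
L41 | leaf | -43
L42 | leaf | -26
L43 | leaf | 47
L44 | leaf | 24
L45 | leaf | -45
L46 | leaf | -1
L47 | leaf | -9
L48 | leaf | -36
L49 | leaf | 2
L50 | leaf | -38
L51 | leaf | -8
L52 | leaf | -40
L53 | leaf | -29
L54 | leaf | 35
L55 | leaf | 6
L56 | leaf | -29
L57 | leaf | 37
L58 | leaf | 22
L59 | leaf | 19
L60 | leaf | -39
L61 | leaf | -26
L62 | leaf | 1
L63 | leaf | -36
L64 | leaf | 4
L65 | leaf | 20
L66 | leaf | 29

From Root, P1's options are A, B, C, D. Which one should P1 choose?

Q (P2): min(-18, 16) = -18
R (P2): min(49, 35, -14) = -14
E (P1): max(-18, -14) = -14
S (P2): min(22, 46) = 22
T (P2): min(18, -1, 35) = -1
U (P2): min(9, -36) = -36
F (P1): max(22, -1, -36) = 22
A (P2): min(-14, 22) = -14
V (P2): min(36, -7) = -7
W (P2): min(23, 9, 24) = 9
G (P1): max(-7, 9) = 9
X (P2): min(-7, 19) = -7
Y (P2): min(-16, -38, 26) = -38
Z (P2): min(23, -35, -50) = -50
H (P1): max(-7, -38, -50) = -7
AA (P2): min(-20, -12, 0) = -20
AB (P2): min(10, 38) = 10
AC (P2): min(-29, -24) = -29
AD (P2): min(-35, 38) = -35
J (P1): max(-20, 10, -29, -35) = 10
B (P2): min(9, -7, 10) = -7
AE (P2): min(-12, -33, 46, -36) = -36
AF (P2): min(21, -12) = -12
K (P1): max(-36, -12) = -12
AG (P2): min(-43, -26) = -43
AH (P2): min(47, 24, -45, -1) = -45
L (P1): max(-43, -45) = -43
C (P2): min(-12, -43) = -43
AJ (P2): min(-9, -36) = -36
AK (P2): min(2, -38, -8) = -38
AL (P2): min(-40, -29) = -40
M (P1): max(-36, -38, -40) = -36
AM (P2): min(35, 6, -29) = -29
AN (P2): min(37, 22, 19) = 19
N (P1): max(-29, 19) = 19
AP (P2): min(-39, -26, 1, -36) = -39
AQ (P2): min(4, 20, 29) = 4
P (P1): max(-39, 4) = 4
D (P2): min(-36, 19, 4) = -36
Root (P1): max(-14, -7, -43, -36) = -7
P1 at Root wants the highest of {A=-14, B=-7, C=-43, D=-36}, so chooses B.

B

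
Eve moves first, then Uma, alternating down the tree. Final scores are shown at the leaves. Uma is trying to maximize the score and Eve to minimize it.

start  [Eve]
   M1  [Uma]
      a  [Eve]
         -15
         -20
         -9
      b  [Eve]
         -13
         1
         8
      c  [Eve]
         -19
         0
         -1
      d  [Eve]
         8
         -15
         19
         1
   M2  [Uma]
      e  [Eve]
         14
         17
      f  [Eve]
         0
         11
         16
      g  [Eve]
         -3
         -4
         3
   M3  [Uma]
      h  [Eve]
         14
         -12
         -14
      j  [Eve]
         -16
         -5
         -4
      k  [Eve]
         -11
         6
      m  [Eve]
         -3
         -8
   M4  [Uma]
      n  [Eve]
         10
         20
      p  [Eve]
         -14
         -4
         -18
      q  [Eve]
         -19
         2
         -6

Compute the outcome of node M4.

n (Eve): min(10, 20) = 10
p (Eve): min(-14, -4, -18) = -18
q (Eve): min(-19, 2, -6) = -19
M4 (Uma): max(10, -18, -19) = 10

10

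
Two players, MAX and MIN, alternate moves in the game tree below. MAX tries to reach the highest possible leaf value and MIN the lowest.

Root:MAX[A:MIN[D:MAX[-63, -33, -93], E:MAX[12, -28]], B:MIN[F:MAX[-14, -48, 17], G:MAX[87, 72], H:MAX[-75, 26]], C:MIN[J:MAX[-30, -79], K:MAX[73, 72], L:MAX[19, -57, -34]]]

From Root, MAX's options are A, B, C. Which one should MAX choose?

D (MAX): max(-63, -33, -93) = -33
E (MAX): max(12, -28) = 12
A (MIN): min(-33, 12) = -33
F (MAX): max(-14, -48, 17) = 17
G (MAX): max(87, 72) = 87
H (MAX): max(-75, 26) = 26
B (MIN): min(17, 87, 26) = 17
J (MAX): max(-30, -79) = -30
K (MAX): max(73, 72) = 73
L (MAX): max(19, -57, -34) = 19
C (MIN): min(-30, 73, 19) = -30
Root (MAX): max(-33, 17, -30) = 17
MAX at Root wants the highest of {A=-33, B=17, C=-30}, so chooses B.

B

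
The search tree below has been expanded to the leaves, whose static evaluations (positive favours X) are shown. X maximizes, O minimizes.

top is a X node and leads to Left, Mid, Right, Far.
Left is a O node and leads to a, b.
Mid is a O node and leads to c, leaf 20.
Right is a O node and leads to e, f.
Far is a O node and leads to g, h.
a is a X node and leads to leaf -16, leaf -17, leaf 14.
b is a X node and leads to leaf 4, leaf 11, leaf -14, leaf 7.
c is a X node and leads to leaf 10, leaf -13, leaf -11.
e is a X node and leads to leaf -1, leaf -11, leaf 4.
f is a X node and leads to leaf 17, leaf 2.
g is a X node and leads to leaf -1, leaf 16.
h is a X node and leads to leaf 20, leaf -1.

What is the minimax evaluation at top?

16

a (X): max(-16, -17, 14) = 14
b (X): max(4, 11, -14, 7) = 11
Left (O): min(14, 11) = 11
c (X): max(10, -13, -11) = 10
Mid (O): min(10, 20) = 10
e (X): max(-1, -11, 4) = 4
f (X): max(17, 2) = 17
Right (O): min(4, 17) = 4
g (X): max(-1, 16) = 16
h (X): max(20, -1) = 20
Far (O): min(16, 20) = 16
top (X): max(11, 10, 4, 16) = 16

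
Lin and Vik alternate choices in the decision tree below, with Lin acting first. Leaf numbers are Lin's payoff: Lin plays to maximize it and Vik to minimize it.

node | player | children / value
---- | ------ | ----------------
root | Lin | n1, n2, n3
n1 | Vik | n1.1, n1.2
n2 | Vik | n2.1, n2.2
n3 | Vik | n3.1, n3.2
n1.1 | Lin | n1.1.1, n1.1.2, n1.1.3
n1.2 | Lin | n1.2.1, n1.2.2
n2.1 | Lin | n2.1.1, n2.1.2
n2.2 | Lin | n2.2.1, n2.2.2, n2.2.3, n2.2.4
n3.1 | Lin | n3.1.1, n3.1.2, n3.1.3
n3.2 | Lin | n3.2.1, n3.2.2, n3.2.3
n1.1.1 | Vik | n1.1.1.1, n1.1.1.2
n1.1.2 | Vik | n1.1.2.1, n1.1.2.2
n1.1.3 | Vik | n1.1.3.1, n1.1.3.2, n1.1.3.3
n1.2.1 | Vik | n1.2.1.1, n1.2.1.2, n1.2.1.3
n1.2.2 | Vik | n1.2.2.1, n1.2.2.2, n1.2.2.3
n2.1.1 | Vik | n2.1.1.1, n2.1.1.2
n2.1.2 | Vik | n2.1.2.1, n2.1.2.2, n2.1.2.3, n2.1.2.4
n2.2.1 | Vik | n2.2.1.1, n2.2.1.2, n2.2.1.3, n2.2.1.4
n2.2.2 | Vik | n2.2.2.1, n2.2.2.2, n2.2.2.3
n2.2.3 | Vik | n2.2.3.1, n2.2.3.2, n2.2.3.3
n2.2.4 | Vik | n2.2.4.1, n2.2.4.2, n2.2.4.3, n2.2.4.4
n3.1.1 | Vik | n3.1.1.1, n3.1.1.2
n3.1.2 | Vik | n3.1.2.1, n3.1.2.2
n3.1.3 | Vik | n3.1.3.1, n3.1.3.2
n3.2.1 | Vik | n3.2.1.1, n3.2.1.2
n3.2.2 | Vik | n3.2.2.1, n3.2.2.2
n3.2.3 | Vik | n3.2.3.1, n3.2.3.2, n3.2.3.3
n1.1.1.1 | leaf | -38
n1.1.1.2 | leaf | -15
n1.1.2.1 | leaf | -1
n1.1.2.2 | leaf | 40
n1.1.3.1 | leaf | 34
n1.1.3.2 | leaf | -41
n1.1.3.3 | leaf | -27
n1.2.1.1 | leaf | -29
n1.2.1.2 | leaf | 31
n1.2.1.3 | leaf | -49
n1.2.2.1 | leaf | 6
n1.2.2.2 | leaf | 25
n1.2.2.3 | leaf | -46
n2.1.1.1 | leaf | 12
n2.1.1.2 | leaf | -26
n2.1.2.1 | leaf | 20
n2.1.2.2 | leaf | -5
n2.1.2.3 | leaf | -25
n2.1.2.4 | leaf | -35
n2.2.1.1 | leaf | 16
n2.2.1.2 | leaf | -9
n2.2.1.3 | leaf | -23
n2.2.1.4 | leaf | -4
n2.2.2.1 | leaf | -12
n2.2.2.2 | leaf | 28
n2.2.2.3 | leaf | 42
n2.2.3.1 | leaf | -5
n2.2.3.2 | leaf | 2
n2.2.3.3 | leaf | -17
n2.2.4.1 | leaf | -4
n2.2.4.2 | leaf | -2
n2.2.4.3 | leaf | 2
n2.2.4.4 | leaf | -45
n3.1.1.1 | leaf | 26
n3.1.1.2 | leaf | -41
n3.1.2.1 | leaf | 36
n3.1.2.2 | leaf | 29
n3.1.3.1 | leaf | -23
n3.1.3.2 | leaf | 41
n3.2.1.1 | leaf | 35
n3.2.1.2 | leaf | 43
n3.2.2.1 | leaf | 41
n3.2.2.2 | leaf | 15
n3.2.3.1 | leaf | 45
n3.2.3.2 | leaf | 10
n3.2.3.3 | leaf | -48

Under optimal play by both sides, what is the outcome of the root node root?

n1.1.1 (Vik): min(-38, -15) = -38
n1.1.2 (Vik): min(-1, 40) = -1
n1.1.3 (Vik): min(34, -41, -27) = -41
n1.1 (Lin): max(-38, -1, -41) = -1
n1.2.1 (Vik): min(-29, 31, -49) = -49
n1.2.2 (Vik): min(6, 25, -46) = -46
n1.2 (Lin): max(-49, -46) = -46
n1 (Vik): min(-1, -46) = -46
n2.1.1 (Vik): min(12, -26) = -26
n2.1.2 (Vik): min(20, -5, -25, -35) = -35
n2.1 (Lin): max(-26, -35) = -26
n2.2.1 (Vik): min(16, -9, -23, -4) = -23
n2.2.2 (Vik): min(-12, 28, 42) = -12
n2.2.3 (Vik): min(-5, 2, -17) = -17
n2.2.4 (Vik): min(-4, -2, 2, -45) = -45
n2.2 (Lin): max(-23, -12, -17, -45) = -12
n2 (Vik): min(-26, -12) = -26
n3.1.1 (Vik): min(26, -41) = -41
n3.1.2 (Vik): min(36, 29) = 29
n3.1.3 (Vik): min(-23, 41) = -23
n3.1 (Lin): max(-41, 29, -23) = 29
n3.2.1 (Vik): min(35, 43) = 35
n3.2.2 (Vik): min(41, 15) = 15
n3.2.3 (Vik): min(45, 10, -48) = -48
n3.2 (Lin): max(35, 15, -48) = 35
n3 (Vik): min(29, 35) = 29
root (Lin): max(-46, -26, 29) = 29

29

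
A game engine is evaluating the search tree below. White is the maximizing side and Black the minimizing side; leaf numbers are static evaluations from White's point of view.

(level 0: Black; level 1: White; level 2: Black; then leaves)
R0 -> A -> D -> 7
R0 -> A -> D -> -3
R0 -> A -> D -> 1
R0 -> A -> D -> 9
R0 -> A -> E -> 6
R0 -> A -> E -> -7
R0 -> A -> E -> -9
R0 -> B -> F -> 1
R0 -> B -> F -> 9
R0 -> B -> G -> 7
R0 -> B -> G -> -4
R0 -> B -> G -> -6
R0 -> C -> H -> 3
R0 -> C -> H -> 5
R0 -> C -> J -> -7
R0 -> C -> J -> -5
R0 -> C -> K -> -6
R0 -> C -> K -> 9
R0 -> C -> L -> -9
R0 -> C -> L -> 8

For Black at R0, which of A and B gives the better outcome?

D (Black): min(7, -3, 1, 9) = -3
E (Black): min(6, -7, -9) = -9
A (White): max(-3, -9) = -3
F (Black): min(1, 9) = 1
G (Black): min(7, -4, -6) = -6
B (White): max(1, -6) = 1
Black prefers the lower value; A=-3, B=1. A is better since -3 < 1.

A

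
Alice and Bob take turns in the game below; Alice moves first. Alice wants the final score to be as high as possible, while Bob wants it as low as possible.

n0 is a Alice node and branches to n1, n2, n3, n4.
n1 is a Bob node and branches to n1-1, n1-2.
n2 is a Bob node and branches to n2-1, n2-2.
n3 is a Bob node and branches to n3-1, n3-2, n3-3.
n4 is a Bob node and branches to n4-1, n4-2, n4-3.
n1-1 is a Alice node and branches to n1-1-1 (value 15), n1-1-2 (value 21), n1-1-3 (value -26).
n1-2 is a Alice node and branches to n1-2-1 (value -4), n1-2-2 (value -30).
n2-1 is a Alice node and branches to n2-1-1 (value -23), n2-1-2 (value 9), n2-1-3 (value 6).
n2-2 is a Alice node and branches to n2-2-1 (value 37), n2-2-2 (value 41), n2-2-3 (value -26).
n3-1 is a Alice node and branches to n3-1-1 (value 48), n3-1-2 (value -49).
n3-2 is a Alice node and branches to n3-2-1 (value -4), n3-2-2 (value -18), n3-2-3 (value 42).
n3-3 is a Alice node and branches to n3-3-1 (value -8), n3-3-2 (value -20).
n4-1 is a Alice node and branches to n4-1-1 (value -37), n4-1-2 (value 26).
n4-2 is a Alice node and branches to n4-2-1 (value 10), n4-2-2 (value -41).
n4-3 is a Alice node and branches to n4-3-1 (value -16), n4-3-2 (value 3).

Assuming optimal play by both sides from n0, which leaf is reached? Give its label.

n2-1-2

n1-1 (Alice): max(15, 21, -26) = 21
n1-2 (Alice): max(-4, -30) = -4
n1 (Bob): min(21, -4) = -4
n2-1 (Alice): max(-23, 9, 6) = 9
n2-2 (Alice): max(37, 41, -26) = 41
n2 (Bob): min(9, 41) = 9
n3-1 (Alice): max(48, -49) = 48
n3-2 (Alice): max(-4, -18, 42) = 42
n3-3 (Alice): max(-8, -20) = -8
n3 (Bob): min(48, 42, -8) = -8
n4-1 (Alice): max(-37, 26) = 26
n4-2 (Alice): max(10, -41) = 10
n4-3 (Alice): max(-16, 3) = 3
n4 (Bob): min(26, 10, 3) = 3
n0 (Alice): max(-4, 9, -8, 3) = 9
At n0, Alice picks n2 (highest: 9).
At n2, Bob picks n2-1 (lowest: 9).
At n2-1, Alice picks n2-1-2 (highest: 9).
Terminal value 9.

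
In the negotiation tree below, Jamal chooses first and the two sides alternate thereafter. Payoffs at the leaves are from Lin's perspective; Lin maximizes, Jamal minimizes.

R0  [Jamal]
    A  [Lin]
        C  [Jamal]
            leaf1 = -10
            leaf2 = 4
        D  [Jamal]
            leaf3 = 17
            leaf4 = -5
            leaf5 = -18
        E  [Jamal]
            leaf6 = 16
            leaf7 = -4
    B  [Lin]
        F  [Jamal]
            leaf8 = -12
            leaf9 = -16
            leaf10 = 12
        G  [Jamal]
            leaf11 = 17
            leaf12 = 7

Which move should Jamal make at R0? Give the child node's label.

A

C (Jamal): min(-10, 4) = -10
D (Jamal): min(17, -5, -18) = -18
E (Jamal): min(16, -4) = -4
A (Lin): max(-10, -18, -4) = -4
F (Jamal): min(-12, -16, 12) = -16
G (Jamal): min(17, 7) = 7
B (Lin): max(-16, 7) = 7
R0 (Jamal): min(-4, 7) = -4
Jamal at R0 wants the lowest of {A=-4, B=7}, so chooses A.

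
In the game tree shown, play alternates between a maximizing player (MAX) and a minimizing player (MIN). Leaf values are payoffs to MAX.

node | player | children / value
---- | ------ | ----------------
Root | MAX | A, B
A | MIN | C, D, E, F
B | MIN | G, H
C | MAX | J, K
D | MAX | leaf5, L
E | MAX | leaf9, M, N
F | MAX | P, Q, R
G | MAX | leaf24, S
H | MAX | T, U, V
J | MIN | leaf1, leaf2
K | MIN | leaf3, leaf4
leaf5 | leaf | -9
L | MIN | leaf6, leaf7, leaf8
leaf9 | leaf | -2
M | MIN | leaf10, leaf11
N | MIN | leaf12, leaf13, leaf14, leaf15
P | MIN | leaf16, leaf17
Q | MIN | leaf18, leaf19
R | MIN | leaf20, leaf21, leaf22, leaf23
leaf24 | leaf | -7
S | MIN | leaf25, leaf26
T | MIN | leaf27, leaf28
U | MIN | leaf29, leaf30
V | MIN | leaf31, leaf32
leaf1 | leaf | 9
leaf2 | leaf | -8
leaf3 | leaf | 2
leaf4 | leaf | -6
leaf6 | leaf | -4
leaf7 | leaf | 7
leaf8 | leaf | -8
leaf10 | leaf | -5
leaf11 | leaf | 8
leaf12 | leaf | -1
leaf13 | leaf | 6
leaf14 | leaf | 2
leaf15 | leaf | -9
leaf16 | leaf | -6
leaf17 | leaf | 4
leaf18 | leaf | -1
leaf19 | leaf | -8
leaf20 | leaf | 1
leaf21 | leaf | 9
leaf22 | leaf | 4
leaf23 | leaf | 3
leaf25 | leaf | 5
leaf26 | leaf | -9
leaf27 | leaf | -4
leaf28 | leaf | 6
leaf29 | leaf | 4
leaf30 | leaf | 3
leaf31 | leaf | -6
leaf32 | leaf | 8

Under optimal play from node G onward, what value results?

S (MIN): min(5, -9) = -9
G (MAX): max(-7, -9) = -7

-7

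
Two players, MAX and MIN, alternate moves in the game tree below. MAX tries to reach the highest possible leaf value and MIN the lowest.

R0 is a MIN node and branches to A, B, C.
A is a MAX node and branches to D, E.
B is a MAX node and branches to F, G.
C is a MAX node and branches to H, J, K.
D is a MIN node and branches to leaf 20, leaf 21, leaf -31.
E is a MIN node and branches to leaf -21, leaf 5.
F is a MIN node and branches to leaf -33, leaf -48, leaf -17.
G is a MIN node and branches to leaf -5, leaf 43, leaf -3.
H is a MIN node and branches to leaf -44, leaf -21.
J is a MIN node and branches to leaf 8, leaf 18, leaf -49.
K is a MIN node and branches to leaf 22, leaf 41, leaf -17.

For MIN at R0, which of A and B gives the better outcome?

A

D (MIN): min(20, 21, -31) = -31
E (MIN): min(-21, 5) = -21
A (MAX): max(-31, -21) = -21
F (MIN): min(-33, -48, -17) = -48
G (MIN): min(-5, 43, -3) = -5
B (MAX): max(-48, -5) = -5
MIN prefers the lower value; A=-21, B=-5. A is better since -21 < -5.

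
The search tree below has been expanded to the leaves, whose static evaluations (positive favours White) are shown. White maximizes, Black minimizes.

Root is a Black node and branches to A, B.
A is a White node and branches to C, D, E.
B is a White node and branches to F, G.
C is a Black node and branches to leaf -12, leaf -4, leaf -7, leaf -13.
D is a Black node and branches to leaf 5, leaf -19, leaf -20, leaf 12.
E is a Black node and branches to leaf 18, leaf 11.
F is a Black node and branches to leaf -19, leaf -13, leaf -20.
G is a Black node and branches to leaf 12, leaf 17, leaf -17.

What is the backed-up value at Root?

C (Black): min(-12, -4, -7, -13) = -13
D (Black): min(5, -19, -20, 12) = -20
E (Black): min(18, 11) = 11
A (White): max(-13, -20, 11) = 11
F (Black): min(-19, -13, -20) = -20
G (Black): min(12, 17, -17) = -17
B (White): max(-20, -17) = -17
Root (Black): min(11, -17) = -17

-17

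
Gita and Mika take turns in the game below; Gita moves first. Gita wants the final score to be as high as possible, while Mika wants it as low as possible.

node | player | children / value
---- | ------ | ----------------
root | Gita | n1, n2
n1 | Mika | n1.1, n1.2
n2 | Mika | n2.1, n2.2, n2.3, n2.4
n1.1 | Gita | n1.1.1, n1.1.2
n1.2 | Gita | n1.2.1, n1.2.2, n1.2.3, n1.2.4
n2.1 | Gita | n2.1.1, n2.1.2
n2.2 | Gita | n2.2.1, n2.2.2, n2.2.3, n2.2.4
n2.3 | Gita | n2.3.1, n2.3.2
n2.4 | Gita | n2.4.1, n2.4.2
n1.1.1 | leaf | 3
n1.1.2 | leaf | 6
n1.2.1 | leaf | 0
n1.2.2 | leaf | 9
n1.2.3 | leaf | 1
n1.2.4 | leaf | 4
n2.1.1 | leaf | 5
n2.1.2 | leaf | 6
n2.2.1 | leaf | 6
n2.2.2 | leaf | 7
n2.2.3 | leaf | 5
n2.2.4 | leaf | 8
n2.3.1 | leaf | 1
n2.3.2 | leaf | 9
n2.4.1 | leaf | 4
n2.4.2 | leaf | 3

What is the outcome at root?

6

n1.1 (Gita): max(3, 6) = 6
n1.2 (Gita): max(0, 9, 1, 4) = 9
n1 (Mika): min(6, 9) = 6
n2.1 (Gita): max(5, 6) = 6
n2.2 (Gita): max(6, 7, 5, 8) = 8
n2.3 (Gita): max(1, 9) = 9
n2.4 (Gita): max(4, 3) = 4
n2 (Mika): min(6, 8, 9, 4) = 4
root (Gita): max(6, 4) = 6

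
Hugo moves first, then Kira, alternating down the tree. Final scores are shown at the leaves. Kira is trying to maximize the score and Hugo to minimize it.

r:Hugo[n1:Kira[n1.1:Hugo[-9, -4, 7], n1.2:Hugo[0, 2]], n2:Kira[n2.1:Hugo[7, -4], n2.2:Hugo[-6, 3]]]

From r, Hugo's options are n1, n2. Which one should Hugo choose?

n2

n1.1 (Hugo): min(-9, -4, 7) = -9
n1.2 (Hugo): min(0, 2) = 0
n1 (Kira): max(-9, 0) = 0
n2.1 (Hugo): min(7, -4) = -4
n2.2 (Hugo): min(-6, 3) = -6
n2 (Kira): max(-4, -6) = -4
r (Hugo): min(0, -4) = -4
Hugo at r wants the lowest of {n1=0, n2=-4}, so chooses n2.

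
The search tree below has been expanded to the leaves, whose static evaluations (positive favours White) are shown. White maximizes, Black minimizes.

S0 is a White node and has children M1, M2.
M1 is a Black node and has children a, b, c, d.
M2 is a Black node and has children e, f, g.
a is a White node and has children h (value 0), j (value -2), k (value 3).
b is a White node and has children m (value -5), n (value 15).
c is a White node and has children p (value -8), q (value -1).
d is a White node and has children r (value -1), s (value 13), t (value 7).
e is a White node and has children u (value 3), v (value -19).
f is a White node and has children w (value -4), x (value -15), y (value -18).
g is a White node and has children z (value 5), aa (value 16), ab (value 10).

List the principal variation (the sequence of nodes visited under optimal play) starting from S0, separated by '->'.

a (White): max(0, -2, 3) = 3
b (White): max(-5, 15) = 15
c (White): max(-8, -1) = -1
d (White): max(-1, 13, 7) = 13
M1 (Black): min(3, 15, -1, 13) = -1
e (White): max(3, -19) = 3
f (White): max(-4, -15, -18) = -4
g (White): max(5, 16, 10) = 16
M2 (Black): min(3, -4, 16) = -4
S0 (White): max(-1, -4) = -1
At S0, White picks M1 (highest: -1).
At M1, Black picks c (lowest: -1).
At c, White picks q (highest: -1).
Terminal value -1.

S0 -> M1 -> c -> q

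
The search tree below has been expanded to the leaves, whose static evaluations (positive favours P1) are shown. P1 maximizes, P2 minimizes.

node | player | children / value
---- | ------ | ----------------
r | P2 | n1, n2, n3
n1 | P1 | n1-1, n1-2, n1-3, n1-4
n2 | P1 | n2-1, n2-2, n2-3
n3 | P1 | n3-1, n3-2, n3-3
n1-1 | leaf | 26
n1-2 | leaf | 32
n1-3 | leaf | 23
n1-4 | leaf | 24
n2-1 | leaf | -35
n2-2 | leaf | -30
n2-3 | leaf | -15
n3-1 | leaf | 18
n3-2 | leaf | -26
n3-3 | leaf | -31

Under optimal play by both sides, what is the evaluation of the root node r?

n1 (P1): max(26, 32, 23, 24) = 32
n2 (P1): max(-35, -30, -15) = -15
n3 (P1): max(18, -26, -31) = 18
r (P2): min(32, -15, 18) = -15

-15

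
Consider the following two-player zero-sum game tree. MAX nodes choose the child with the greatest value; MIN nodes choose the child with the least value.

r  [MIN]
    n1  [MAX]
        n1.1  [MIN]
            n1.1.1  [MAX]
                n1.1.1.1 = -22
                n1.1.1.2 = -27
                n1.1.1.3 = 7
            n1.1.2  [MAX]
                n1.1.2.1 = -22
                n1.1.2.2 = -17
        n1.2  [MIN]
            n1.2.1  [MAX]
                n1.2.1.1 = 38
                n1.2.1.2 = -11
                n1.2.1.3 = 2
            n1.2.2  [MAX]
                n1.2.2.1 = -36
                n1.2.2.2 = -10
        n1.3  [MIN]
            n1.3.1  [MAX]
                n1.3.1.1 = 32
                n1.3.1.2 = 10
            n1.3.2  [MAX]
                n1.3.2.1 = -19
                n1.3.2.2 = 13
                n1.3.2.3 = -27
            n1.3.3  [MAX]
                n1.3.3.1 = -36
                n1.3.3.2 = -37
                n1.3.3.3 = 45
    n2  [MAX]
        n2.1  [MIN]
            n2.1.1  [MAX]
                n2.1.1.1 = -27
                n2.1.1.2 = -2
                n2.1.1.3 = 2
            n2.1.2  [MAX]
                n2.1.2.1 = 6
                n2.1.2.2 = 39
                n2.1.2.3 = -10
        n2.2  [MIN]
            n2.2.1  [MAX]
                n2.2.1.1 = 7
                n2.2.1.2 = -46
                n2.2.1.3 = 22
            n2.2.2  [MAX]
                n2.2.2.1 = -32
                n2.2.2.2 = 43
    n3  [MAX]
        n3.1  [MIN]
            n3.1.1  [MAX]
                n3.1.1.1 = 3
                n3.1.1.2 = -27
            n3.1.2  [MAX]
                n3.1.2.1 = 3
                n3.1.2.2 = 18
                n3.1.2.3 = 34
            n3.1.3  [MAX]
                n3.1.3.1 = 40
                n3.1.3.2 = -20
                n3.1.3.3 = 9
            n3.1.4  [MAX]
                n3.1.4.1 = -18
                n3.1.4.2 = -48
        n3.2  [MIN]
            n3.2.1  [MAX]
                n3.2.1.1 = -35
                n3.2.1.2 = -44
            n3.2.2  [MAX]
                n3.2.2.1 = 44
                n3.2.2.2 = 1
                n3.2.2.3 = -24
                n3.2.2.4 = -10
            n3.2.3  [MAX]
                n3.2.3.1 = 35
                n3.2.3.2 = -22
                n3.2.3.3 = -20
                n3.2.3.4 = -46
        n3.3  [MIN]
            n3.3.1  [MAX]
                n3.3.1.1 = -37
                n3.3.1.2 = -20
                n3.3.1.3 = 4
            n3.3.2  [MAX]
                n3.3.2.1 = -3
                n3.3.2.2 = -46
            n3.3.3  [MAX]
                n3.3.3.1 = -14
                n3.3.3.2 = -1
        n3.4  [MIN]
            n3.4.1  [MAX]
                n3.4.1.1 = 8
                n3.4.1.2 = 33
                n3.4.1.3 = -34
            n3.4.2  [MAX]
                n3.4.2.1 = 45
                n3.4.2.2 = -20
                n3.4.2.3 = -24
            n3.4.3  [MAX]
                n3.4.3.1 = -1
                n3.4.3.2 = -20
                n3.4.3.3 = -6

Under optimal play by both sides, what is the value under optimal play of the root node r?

n1.1.1 (MAX): max(-22, -27, 7) = 7
n1.1.2 (MAX): max(-22, -17) = -17
n1.1 (MIN): min(7, -17) = -17
n1.2.1 (MAX): max(38, -11, 2) = 38
n1.2.2 (MAX): max(-36, -10) = -10
n1.2 (MIN): min(38, -10) = -10
n1.3.1 (MAX): max(32, 10) = 32
n1.3.2 (MAX): max(-19, 13, -27) = 13
n1.3.3 (MAX): max(-36, -37, 45) = 45
n1.3 (MIN): min(32, 13, 45) = 13
n1 (MAX): max(-17, -10, 13) = 13
n2.1.1 (MAX): max(-27, -2, 2) = 2
n2.1.2 (MAX): max(6, 39, -10) = 39
n2.1 (MIN): min(2, 39) = 2
n2.2.1 (MAX): max(7, -46, 22) = 22
n2.2.2 (MAX): max(-32, 43) = 43
n2.2 (MIN): min(22, 43) = 22
n2 (MAX): max(2, 22) = 22
n3.1.1 (MAX): max(3, -27) = 3
n3.1.2 (MAX): max(3, 18, 34) = 34
n3.1.3 (MAX): max(40, -20, 9) = 40
n3.1.4 (MAX): max(-18, -48) = -18
n3.1 (MIN): min(3, 34, 40, -18) = -18
n3.2.1 (MAX): max(-35, -44) = -35
n3.2.2 (MAX): max(44, 1, -24, -10) = 44
n3.2.3 (MAX): max(35, -22, -20, -46) = 35
n3.2 (MIN): min(-35, 44, 35) = -35
n3.3.1 (MAX): max(-37, -20, 4) = 4
n3.3.2 (MAX): max(-3, -46) = -3
n3.3.3 (MAX): max(-14, -1) = -1
n3.3 (MIN): min(4, -3, -1) = -3
n3.4.1 (MAX): max(8, 33, -34) = 33
n3.4.2 (MAX): max(45, -20, -24) = 45
n3.4.3 (MAX): max(-1, -20, -6) = -1
n3.4 (MIN): min(33, 45, -1) = -1
n3 (MAX): max(-18, -35, -3, -1) = -1
r (MIN): min(13, 22, -1) = -1

-1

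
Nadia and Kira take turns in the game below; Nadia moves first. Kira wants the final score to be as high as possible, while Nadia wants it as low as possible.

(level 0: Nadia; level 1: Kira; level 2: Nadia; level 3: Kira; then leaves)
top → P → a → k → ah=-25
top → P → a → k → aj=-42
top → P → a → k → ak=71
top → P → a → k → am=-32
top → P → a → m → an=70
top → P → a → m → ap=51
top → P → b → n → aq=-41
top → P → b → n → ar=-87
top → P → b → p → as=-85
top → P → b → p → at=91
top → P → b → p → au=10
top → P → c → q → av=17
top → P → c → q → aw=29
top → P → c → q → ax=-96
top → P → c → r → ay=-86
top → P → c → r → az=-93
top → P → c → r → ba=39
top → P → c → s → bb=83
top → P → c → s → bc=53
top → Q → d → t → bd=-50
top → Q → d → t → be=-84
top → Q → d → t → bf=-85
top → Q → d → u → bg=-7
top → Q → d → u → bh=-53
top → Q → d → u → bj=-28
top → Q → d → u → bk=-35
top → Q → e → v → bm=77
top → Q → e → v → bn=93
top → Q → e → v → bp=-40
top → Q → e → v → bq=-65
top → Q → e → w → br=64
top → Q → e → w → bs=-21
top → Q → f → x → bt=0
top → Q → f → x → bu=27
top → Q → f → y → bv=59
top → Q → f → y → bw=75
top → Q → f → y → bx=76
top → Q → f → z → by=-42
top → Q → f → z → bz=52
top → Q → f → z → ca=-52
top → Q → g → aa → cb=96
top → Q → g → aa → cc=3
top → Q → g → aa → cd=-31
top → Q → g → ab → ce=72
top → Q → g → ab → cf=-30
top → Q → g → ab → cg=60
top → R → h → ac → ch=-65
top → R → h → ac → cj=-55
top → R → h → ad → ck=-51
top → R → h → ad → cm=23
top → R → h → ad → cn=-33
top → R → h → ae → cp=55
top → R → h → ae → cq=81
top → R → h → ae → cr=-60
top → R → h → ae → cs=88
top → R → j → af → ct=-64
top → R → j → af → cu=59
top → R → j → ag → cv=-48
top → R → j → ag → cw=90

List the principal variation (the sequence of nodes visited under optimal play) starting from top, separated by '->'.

top -> R -> j -> af -> cu

k (Kira): max(-25, -42, 71, -32) = 71
m (Kira): max(70, 51) = 70
a (Nadia): min(71, 70) = 70
n (Kira): max(-41, -87) = -41
p (Kira): max(-85, 91, 10) = 91
b (Nadia): min(-41, 91) = -41
q (Kira): max(17, 29, -96) = 29
r (Kira): max(-86, -93, 39) = 39
s (Kira): max(83, 53) = 83
c (Nadia): min(29, 39, 83) = 29
P (Kira): max(70, -41, 29) = 70
t (Kira): max(-50, -84, -85) = -50
u (Kira): max(-7, -53, -28, -35) = -7
d (Nadia): min(-50, -7) = -50
v (Kira): max(77, 93, -40, -65) = 93
w (Kira): max(64, -21) = 64
e (Nadia): min(93, 64) = 64
x (Kira): max(0, 27) = 27
y (Kira): max(59, 75, 76) = 76
z (Kira): max(-42, 52, -52) = 52
f (Nadia): min(27, 76, 52) = 27
aa (Kira): max(96, 3, -31) = 96
ab (Kira): max(72, -30, 60) = 72
g (Nadia): min(96, 72) = 72
Q (Kira): max(-50, 64, 27, 72) = 72
ac (Kira): max(-65, -55) = -55
ad (Kira): max(-51, 23, -33) = 23
ae (Kira): max(55, 81, -60, 88) = 88
h (Nadia): min(-55, 23, 88) = -55
af (Kira): max(-64, 59) = 59
ag (Kira): max(-48, 90) = 90
j (Nadia): min(59, 90) = 59
R (Kira): max(-55, 59) = 59
top (Nadia): min(70, 72, 59) = 59
At top, Nadia picks R (lowest: 59).
At R, Kira picks j (highest: 59).
At j, Nadia picks af (lowest: 59).
At af, Kira picks cu (highest: 59).
Terminal value 59.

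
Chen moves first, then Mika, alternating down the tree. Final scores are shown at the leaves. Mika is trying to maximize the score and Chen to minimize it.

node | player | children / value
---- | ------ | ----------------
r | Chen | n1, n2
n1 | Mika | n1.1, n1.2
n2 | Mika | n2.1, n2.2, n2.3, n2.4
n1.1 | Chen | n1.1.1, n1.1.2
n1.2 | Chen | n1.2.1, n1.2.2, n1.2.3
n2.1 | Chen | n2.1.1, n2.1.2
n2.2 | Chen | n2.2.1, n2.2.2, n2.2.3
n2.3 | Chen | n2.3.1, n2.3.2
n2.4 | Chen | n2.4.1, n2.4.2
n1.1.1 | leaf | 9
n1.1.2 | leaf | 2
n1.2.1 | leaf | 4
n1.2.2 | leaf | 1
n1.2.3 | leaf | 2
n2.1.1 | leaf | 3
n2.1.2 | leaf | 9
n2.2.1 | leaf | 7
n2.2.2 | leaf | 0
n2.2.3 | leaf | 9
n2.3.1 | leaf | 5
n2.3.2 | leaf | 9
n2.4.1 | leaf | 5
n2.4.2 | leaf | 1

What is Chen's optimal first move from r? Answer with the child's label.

n1.1 (Chen): min(9, 2) = 2
n1.2 (Chen): min(4, 1, 2) = 1
n1 (Mika): max(2, 1) = 2
n2.1 (Chen): min(3, 9) = 3
n2.2 (Chen): min(7, 0, 9) = 0
n2.3 (Chen): min(5, 9) = 5
n2.4 (Chen): min(5, 1) = 1
n2 (Mika): max(3, 0, 5, 1) = 5
r (Chen): min(2, 5) = 2
Chen at r wants the lowest of {n1=2, n2=5}, so chooses n1.

n1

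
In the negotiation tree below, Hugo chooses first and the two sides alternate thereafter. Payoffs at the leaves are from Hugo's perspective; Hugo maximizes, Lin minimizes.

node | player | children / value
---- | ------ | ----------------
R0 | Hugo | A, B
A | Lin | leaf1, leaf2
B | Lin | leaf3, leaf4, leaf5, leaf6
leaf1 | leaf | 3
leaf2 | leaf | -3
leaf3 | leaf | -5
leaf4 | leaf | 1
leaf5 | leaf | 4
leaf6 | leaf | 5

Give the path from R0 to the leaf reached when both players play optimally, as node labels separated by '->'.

R0 -> A -> leaf2

A (Lin): min(3, -3) = -3
B (Lin): min(-5, 1, 4, 5) = -5
R0 (Hugo): max(-3, -5) = -3
At R0, Hugo picks A (highest: -3).
At A, Lin picks leaf2 (lowest: -3).
Terminal value -3.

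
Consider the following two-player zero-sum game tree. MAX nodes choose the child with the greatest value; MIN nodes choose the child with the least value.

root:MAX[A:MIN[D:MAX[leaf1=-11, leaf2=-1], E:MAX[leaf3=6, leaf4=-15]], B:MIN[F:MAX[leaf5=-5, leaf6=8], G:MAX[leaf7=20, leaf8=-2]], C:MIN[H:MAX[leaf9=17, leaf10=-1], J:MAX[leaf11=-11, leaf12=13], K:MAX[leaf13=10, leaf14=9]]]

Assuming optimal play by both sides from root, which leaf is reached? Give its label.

D (MAX): max(-11, -1) = -1
E (MAX): max(6, -15) = 6
A (MIN): min(-1, 6) = -1
F (MAX): max(-5, 8) = 8
G (MAX): max(20, -2) = 20
B (MIN): min(8, 20) = 8
H (MAX): max(17, -1) = 17
J (MAX): max(-11, 13) = 13
K (MAX): max(10, 9) = 10
C (MIN): min(17, 13, 10) = 10
root (MAX): max(-1, 8, 10) = 10
At root, MAX picks C (highest: 10).
At C, MIN picks K (lowest: 10).
At K, MAX picks leaf13 (highest: 10).
Terminal value 10.

leaf13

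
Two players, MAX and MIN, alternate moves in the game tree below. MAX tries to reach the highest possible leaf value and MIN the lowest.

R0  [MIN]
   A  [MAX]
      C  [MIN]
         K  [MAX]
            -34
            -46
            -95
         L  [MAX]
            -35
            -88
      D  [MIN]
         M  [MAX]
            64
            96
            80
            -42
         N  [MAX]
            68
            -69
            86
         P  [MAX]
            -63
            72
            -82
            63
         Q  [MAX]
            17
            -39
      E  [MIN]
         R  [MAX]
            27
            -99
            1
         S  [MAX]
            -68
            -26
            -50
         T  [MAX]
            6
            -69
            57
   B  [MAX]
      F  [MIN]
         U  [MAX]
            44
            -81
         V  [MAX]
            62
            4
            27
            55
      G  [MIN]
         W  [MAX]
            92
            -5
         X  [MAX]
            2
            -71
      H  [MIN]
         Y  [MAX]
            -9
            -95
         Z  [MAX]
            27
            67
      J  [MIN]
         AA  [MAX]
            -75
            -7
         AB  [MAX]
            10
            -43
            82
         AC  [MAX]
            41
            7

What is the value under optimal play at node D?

17

M (MAX): max(64, 96, 80, -42) = 96
N (MAX): max(68, -69, 86) = 86
P (MAX): max(-63, 72, -82, 63) = 72
Q (MAX): max(17, -39) = 17
D (MIN): min(96, 86, 72, 17) = 17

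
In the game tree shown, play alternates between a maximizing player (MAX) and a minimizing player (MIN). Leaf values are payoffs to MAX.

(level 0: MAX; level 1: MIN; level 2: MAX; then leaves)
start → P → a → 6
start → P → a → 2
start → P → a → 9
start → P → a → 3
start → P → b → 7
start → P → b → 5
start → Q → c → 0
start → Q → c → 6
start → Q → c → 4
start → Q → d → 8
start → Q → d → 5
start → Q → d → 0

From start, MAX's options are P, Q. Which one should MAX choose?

P

a (MAX): max(6, 2, 9, 3) = 9
b (MAX): max(7, 5) = 7
P (MIN): min(9, 7) = 7
c (MAX): max(0, 6, 4) = 6
d (MAX): max(8, 5, 0) = 8
Q (MIN): min(6, 8) = 6
start (MAX): max(7, 6) = 7
MAX at start wants the highest of {P=7, Q=6}, so chooses P.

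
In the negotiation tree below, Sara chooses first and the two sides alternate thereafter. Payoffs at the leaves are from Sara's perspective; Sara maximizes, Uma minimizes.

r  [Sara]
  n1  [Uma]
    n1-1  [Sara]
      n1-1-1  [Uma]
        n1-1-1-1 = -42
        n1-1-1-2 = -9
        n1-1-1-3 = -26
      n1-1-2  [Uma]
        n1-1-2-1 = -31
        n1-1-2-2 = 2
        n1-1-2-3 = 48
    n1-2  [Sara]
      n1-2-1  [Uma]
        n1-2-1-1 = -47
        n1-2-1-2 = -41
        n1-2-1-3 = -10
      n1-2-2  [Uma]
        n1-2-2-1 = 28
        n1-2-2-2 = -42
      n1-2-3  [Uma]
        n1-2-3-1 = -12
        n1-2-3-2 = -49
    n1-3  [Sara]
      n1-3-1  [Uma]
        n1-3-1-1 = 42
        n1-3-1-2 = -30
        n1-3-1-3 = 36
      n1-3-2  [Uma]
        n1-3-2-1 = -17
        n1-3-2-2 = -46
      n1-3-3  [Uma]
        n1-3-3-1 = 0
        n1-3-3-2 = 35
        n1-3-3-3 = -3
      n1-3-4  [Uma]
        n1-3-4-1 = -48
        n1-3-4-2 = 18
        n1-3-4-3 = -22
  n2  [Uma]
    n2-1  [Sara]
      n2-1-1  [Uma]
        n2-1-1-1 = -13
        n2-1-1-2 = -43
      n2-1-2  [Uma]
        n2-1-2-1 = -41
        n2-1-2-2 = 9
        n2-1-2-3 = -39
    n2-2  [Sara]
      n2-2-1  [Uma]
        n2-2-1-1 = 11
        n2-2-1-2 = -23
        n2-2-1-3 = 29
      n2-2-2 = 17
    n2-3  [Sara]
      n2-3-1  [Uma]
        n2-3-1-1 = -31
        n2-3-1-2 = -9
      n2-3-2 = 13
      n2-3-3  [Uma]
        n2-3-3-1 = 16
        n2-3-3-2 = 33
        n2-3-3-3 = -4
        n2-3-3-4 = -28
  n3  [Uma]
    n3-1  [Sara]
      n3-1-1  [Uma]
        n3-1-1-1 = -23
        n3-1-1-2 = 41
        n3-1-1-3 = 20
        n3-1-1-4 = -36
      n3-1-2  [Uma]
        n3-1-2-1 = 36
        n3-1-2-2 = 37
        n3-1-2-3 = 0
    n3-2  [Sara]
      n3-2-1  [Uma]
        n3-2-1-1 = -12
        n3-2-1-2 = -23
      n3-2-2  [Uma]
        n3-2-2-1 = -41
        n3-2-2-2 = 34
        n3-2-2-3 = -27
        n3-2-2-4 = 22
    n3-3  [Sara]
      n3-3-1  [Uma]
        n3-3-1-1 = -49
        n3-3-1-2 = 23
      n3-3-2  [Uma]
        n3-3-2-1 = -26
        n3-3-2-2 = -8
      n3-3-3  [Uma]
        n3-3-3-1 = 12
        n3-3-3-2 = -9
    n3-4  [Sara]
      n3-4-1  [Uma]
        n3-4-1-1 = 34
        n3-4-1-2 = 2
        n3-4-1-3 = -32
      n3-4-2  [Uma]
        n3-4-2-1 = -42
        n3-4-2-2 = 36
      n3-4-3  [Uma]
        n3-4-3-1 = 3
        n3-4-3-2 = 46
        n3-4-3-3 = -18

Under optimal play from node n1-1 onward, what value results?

n1-1-1 (Uma): min(-42, -9, -26) = -42
n1-1-2 (Uma): min(-31, 2, 48) = -31
n1-1 (Sara): max(-42, -31) = -31

-31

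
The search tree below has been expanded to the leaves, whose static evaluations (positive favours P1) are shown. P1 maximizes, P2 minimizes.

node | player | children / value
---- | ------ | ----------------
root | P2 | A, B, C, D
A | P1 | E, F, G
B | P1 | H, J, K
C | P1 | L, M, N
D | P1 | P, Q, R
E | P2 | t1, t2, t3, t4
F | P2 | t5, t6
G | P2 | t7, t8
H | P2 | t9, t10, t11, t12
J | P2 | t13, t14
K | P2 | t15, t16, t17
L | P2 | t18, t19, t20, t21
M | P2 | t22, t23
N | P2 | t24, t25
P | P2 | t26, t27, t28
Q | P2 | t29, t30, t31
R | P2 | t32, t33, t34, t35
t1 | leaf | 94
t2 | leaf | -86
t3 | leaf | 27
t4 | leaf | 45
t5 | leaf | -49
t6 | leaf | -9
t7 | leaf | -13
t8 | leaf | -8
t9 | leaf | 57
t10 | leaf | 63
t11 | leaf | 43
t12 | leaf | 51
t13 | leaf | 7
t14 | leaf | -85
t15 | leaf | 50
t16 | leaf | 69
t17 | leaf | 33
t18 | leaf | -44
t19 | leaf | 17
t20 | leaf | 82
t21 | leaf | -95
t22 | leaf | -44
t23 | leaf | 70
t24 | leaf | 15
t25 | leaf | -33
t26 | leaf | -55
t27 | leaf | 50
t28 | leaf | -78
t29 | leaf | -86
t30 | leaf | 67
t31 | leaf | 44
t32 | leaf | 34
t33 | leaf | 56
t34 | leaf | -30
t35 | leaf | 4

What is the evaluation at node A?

-13

E (P2): min(94, -86, 27, 45) = -86
F (P2): min(-49, -9) = -49
G (P2): min(-13, -8) = -13
A (P1): max(-86, -49, -13) = -13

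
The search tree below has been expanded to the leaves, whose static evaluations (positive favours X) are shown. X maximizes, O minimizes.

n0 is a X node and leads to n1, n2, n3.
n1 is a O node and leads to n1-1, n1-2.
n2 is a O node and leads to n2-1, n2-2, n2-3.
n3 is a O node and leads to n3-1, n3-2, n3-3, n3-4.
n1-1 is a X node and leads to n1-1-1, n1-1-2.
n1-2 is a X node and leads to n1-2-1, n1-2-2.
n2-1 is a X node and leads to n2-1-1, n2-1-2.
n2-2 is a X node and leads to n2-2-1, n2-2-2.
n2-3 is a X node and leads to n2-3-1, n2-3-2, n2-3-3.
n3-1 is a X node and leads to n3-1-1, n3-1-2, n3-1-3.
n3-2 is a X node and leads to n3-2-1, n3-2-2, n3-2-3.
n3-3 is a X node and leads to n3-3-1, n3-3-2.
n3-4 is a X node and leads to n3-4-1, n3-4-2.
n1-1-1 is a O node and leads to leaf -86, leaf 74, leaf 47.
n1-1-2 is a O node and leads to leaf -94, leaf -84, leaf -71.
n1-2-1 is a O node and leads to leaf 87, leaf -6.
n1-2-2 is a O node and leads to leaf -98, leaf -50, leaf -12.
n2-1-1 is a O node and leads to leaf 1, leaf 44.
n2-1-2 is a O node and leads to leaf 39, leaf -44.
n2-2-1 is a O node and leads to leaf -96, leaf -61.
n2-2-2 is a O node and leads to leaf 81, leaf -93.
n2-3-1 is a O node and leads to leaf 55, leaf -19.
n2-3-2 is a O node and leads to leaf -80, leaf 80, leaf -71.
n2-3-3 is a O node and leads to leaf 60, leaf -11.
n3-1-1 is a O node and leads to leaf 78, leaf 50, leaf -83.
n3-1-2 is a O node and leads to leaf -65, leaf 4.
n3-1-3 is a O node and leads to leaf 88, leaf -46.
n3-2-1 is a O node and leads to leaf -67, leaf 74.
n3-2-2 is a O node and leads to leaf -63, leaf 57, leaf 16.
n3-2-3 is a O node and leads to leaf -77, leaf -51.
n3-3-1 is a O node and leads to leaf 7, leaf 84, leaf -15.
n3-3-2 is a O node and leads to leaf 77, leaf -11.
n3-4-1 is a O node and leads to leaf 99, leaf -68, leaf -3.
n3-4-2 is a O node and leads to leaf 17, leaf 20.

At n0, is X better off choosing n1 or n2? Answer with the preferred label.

n1-1-1 (O): min(-86, 74, 47) = -86
n1-1-2 (O): min(-94, -84, -71) = -94
n1-1 (X): max(-86, -94) = -86
n1-2-1 (O): min(87, -6) = -6
n1-2-2 (O): min(-98, -50, -12) = -98
n1-2 (X): max(-6, -98) = -6
n1 (O): min(-86, -6) = -86
n2-1-1 (O): min(1, 44) = 1
n2-1-2 (O): min(39, -44) = -44
n2-1 (X): max(1, -44) = 1
n2-2-1 (O): min(-96, -61) = -96
n2-2-2 (O): min(81, -93) = -93
n2-2 (X): max(-96, -93) = -93
n2-3-1 (O): min(55, -19) = -19
n2-3-2 (O): min(-80, 80, -71) = -80
n2-3-3 (O): min(60, -11) = -11
n2-3 (X): max(-19, -80, -11) = -11
n2 (O): min(1, -93, -11) = -93
X prefers the higher value; n1=-86, n2=-93. n1 is better since -86 > -93.

n1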